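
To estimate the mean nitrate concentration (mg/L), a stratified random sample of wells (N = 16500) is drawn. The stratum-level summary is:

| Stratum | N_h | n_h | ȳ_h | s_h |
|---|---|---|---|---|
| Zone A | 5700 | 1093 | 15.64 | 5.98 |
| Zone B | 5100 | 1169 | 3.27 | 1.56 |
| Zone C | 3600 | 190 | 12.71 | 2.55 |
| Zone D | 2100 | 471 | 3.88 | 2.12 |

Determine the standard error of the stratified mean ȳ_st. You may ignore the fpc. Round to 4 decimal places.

SE(ȳ_st) ≈ 0.0767

V̂(ȳ_st) = Σ W_h² s_h²/n_h, with W_h = N_h/N and N = 16500:
  stratum Zone A: (5700/16500)²·5.98²/1093 = 0.00390449
  stratum Zone B: (5100/16500)²·1.56²/1169 = 0.000198887
  stratum Zone C: (3600/16500)²·2.55²/190 = 0.00162916
  stratum Zone D: (2100/16500)²·2.12²/471 = 0.000154569
V̂(ȳ_st) = 0.0058871
SE(ȳ_st) = √0.0058871 = 0.0767275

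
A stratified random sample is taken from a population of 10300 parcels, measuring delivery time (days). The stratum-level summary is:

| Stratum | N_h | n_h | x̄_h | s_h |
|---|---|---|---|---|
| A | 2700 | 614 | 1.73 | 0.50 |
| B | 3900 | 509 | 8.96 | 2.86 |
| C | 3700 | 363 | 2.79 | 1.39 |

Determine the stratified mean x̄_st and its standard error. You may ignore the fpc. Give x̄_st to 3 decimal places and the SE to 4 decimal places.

x̄_st = Σ W_h x̄_h = (2700·1.73 + 3900·8.96 + 3700·2.79)/10300 = 4.84835
V̂(x̄_st) = Σ W_h² s_h²/n_h, with W_h = N_h/N and N = 10300:
  stratum A: (2700/10300)²·0.50²/614 = 2.79785e-05
  stratum B: (3900/10300)²·2.86²/509 = 0.00230393
  stratum C: (3700/10300)²·1.39²/363 = 0.000686834
V̂(x̄_st) = 0.00301874
SE(x̄_st) = √0.00301874 = 0.0549431

x̄_st ≈ 4.848, SE ≈ 0.0549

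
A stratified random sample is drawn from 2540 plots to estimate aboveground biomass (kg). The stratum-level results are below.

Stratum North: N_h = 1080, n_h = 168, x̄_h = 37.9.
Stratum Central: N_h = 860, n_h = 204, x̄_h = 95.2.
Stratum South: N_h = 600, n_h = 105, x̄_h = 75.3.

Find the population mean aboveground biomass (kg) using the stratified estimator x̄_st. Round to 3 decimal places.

x̄_st ≈ 66.135

N = Σ N_h = 2540. Stratum weights W_h = N_h/N.
x̄_st = (1080·37.9 + 860·95.2 + 600·75.3) / 2540 = 66.13543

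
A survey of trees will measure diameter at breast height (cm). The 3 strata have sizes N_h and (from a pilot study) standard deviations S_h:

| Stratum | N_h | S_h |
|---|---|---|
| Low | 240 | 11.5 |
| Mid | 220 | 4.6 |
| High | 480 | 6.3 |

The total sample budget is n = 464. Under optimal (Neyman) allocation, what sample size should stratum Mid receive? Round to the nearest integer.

69

Neyman allocation: n_h = n · N_h S_h / Σ N_i S_i, with n = 464.
  stratum Low: N_h·S_h = 240·11.5 = 2760.00
  stratum Mid: N_h·S_h = 220·4.6 = 1012.00
  stratum High: N_h·S_h = 480·6.3 = 3024.00
Σ N_h S_h = 6796.00
n for stratum Mid = 464·1012.00/6796.00 = 69.095 → 69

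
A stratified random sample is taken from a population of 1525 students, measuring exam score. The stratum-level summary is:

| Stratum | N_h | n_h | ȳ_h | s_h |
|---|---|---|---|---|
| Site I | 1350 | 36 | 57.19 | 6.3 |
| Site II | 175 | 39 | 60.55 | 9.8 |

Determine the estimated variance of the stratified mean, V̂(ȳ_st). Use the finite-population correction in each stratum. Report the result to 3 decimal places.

V̂(ȳ_st) ≈ 0.866

V̂(ȳ_st) = Σ W_h² (1 − n_h/N_h) s_h²/n_h, with W_h = N_h/N and N = 1525:
  stratum Site I: (1350/1525)²·(1 − 36/1350)·6.3²/36 = 0.840946
  stratum Site II: (175/1525)²·(1 − 39/175)·9.8²/39 = 0.0252014
V̂(ȳ_st) = 0.866147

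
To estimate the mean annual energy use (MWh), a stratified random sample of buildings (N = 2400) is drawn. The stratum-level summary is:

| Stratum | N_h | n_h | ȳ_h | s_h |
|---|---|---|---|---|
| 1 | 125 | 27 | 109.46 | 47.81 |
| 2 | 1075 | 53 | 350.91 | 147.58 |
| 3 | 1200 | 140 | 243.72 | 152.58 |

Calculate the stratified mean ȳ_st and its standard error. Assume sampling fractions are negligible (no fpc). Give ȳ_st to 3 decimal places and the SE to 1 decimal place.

ȳ_st = Σ W_h ȳ_h = (125·109.46 + 1075·350.91 + 1200·243.72)/2400 = 284.73948
V̂(ȳ_st) = Σ W_h² s_h²/n_h, with W_h = N_h/N and N = 2400:
  stratum 1: (125/2400)²·47.81²/27 = 0.229653
  stratum 2: (1075/2400)²·147.58²/53 = 82.4468
  stratum 3: (1200/2400)²·152.58²/140 = 41.5726
V̂(ȳ_st) = 124.249
SE(ȳ_st) = √124.249 = 11.1467

ȳ_st ≈ 284.739, SE ≈ 11.1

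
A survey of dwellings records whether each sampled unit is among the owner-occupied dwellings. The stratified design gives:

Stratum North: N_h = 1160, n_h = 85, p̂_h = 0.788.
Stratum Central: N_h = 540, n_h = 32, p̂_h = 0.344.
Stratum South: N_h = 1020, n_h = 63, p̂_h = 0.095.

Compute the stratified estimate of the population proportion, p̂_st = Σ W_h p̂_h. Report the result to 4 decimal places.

p̂_st ≈ 0.4400

N = 2720; stratum weights W_h = N_h/N.
p̂_st = Σ W_h p̂_h = (1160·0.788 + 540·0.344 + 1020·0.095)/2720 = 0.43998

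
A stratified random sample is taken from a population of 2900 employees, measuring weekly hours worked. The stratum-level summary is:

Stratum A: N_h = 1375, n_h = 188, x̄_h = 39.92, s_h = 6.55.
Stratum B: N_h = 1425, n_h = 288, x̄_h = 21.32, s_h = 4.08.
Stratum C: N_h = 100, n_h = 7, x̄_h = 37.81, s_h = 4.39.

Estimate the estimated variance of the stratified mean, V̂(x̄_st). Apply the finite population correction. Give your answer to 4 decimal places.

V̂(x̄_st) = Σ W_h² (1 − n_h/N_h) s_h²/n_h, with W_h = N_h/N and N = 2900:
  stratum A: (1375/2900)²·(1 − 188/1375)·6.55²/188 = 0.0442876
  stratum B: (1425/2900)²·(1 − 288/1425)·4.08²/288 = 0.0111354
  stratum C: (100/2900)²·(1 − 7/100)·4.39²/7 = 0.00304451
V̂(x̄_st) = 0.0584676

V̂(x̄_st) ≈ 0.0585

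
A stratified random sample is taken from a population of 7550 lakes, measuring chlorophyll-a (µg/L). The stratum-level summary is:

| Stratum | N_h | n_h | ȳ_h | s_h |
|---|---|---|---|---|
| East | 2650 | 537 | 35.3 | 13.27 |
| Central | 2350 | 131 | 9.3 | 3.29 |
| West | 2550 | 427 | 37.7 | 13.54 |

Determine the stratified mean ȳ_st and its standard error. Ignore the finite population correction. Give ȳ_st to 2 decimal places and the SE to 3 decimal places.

ȳ_st ≈ 28.02, SE ≈ 0.312

ȳ_st = Σ W_h ȳ_h = (2650·35.3 + 2350·9.3 + 2550·37.7)/7550 = 28.01788
V̂(ȳ_st) = Σ W_h² s_h²/n_h, with W_h = N_h/N and N = 7550:
  stratum East: (2650/7550)²·13.27²/537 = 0.0403985
  stratum Central: (2350/7550)²·3.29²/131 = 0.00800502
  stratum West: (2550/7550)²·13.54²/427 = 0.0489774
V̂(ȳ_st) = 0.097381
SE(ȳ_st) = √0.097381 = 0.312059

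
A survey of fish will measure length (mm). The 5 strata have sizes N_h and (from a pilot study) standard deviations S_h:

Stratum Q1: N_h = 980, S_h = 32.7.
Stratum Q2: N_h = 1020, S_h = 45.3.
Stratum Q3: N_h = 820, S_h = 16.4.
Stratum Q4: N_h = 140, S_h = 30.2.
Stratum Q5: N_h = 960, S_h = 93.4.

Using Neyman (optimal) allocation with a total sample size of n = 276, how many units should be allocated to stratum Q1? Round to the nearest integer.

48

Neyman allocation: n_h = n · N_h S_h / Σ N_i S_i, with n = 276.
  stratum Q1: N_h·S_h = 980·32.7 = 32046.00
  stratum Q2: N_h·S_h = 1020·45.3 = 46206.00
  stratum Q3: N_h·S_h = 820·16.4 = 13448.00
  stratum Q4: N_h·S_h = 140·30.2 = 4228.00
  stratum Q5: N_h·S_h = 960·93.4 = 89664.00
Σ N_h S_h = 185592.00
n for stratum Q1 = 276·32046.00/185592.00 = 47.657 → 48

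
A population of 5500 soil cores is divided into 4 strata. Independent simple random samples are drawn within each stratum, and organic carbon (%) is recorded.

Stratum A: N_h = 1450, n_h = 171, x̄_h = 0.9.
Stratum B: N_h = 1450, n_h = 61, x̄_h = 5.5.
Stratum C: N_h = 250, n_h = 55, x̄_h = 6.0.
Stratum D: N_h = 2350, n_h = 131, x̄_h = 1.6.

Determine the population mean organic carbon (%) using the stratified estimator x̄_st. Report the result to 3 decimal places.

x̄_st ≈ 2.644

N = Σ N_h = 5500. Stratum weights W_h = N_h/N.
x̄_st = (1450·0.9 + 1450·5.5 + 250·6.0 + 2350·1.6) / 5500 = 2.64364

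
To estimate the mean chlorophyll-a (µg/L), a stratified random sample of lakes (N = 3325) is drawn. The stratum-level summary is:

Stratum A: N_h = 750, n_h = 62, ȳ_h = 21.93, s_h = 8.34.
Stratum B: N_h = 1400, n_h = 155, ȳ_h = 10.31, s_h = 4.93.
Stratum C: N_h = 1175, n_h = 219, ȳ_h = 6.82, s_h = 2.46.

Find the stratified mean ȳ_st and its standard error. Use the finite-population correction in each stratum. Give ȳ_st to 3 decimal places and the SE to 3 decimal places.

ȳ_st = Σ W_h ȳ_h = (750·21.93 + 1400·10.31 + 1175·6.82)/3325 = 11.69774
V̂(ȳ_st) = Σ W_h² (1 − n_h/N_h) s_h²/n_h, with W_h = N_h/N and N = 3325:
  stratum A: (750/3325)²·(1 − 62/750)·8.34²/62 = 0.0523609
  stratum B: (1400/3325)²·(1 − 155/1400)·4.93²/155 = 0.0247216
  stratum C: (1175/3325)²·(1 − 219/1175)·2.46²/219 = 0.00280762
V̂(ȳ_st) = 0.0798901
SE(ȳ_st) = √0.0798901 = 0.282648

ȳ_st ≈ 11.698, SE ≈ 0.283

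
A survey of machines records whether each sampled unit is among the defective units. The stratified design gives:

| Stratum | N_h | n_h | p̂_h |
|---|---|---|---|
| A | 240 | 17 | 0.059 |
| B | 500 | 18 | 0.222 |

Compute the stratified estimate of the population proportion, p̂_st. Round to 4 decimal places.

p̂_st ≈ 0.1691

N = 740; stratum weights W_h = N_h/N.
p̂_st = Σ W_h p̂_h = (240·0.059 + 500·0.222)/740 = 0.16914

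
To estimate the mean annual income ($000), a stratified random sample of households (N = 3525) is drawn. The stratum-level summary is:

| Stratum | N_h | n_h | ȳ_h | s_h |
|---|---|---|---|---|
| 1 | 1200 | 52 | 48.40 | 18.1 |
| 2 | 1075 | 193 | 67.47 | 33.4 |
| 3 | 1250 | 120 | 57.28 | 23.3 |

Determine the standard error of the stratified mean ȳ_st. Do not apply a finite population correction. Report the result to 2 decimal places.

SE(ȳ_st) ≈ 1.36

V̂(ȳ_st) = Σ W_h² s_h²/n_h, with W_h = N_h/N and N = 3525:
  stratum 1: (1200/3525)²·18.1²/52 = 0.730126
  stratum 2: (1075/3525)²·33.4²/193 = 0.537569
  stratum 3: (1250/3525)²·23.3²/120 = 0.568895
V̂(ȳ_st) = 1.83659
SE(ȳ_st) = √1.83659 = 1.35521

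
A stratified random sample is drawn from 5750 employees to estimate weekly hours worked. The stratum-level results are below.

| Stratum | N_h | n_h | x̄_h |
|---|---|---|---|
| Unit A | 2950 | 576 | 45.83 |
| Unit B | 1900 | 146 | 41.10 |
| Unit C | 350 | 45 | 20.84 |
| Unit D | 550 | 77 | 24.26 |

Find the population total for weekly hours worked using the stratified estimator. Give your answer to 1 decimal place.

τ̂_st ≈ 233925.5

τ̂_st = Σ N_h x̄_h = 2950·45.83 + 1900·41.10 + 350·20.84 + 550·24.26 = 233925.5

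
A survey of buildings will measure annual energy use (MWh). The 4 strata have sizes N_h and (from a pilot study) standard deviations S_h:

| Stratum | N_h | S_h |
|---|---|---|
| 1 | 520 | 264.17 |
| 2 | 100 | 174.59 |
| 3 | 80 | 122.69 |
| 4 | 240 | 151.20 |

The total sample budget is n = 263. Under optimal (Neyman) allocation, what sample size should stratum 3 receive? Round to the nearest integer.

13

Neyman allocation: n_h = n · N_h S_h / Σ N_i S_i, with n = 263.
  stratum 1: N_h·S_h = 520·264.17 = 137368.40
  stratum 2: N_h·S_h = 100·174.59 = 17459.00
  stratum 3: N_h·S_h = 80·122.69 = 9815.20
  stratum 4: N_h·S_h = 240·151.20 = 36288.00
Σ N_h S_h = 200930.60
n for stratum 3 = 263·9815.20/200930.60 = 12.847 → 13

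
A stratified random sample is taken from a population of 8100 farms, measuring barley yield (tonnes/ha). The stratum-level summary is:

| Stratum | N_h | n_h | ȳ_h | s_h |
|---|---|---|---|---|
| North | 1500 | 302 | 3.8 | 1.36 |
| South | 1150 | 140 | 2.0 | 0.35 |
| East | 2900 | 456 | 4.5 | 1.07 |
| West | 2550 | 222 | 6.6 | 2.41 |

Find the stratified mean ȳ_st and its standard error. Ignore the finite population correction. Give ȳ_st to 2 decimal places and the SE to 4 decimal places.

ȳ_st ≈ 4.68, SE ≈ 0.0561

ȳ_st = Σ W_h ȳ_h = (1500·3.8 + 1150·2.0 + 2900·4.5 + 2550·6.6)/8100 = 4.67654
V̂(ȳ_st) = Σ W_h² s_h²/n_h, with W_h = N_h/N and N = 8100:
  stratum North: (1500/8100)²·1.36²/302 = 0.000210031
  stratum South: (1150/8100)²·0.35²/140 = 1.76374e-05
  stratum East: (2900/8100)²·1.07²/456 = 0.000321832
  stratum West: (2550/8100)²·2.41²/222 = 0.00259293
V̂(ȳ_st) = 0.00314243
SE(ȳ_st) = √0.00314243 = 0.0560574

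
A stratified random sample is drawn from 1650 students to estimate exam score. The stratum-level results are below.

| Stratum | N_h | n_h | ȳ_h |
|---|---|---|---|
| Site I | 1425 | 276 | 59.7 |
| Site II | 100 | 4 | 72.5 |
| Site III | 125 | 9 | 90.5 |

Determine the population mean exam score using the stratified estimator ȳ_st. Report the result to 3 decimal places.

N = Σ N_h = 1650. Stratum weights W_h = N_h/N.
ȳ_st = (1425·59.7 + 100·72.5 + 125·90.5) / 1650 = 62.80909

ȳ_st ≈ 62.809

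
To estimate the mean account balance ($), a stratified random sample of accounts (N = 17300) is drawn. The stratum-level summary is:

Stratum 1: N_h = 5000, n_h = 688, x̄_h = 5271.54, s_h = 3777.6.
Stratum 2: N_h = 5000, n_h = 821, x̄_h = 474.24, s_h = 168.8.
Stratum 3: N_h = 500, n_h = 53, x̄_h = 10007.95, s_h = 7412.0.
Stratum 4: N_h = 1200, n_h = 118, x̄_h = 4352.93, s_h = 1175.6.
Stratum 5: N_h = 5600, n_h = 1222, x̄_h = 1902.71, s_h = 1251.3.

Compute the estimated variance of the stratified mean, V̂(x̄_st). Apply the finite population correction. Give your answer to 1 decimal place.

V̂(x̄_st) = Σ W_h² (1 − n_h/N_h) s_h²/n_h, with W_h = N_h/N and N = 17300:
  stratum 1: (5000/17300)²·(1 − 688/5000)·3777.6²/688 = 1494.17
  stratum 2: (5000/17300)²·(1 − 821/5000)·168.8²/821 = 2.42299
  stratum 3: (500/17300)²·(1 − 53/500)·7412.0²/53 = 774.07
  stratum 4: (1200/17300)²·(1 − 118/1200)·1175.6²/118 = 50.8105
  stratum 5: (5600/17300)²·(1 − 1222/5600)·1251.3²/1222 = 104.96
V̂(x̄_st) = 2426.43

V̂(x̄_st) ≈ 2426.4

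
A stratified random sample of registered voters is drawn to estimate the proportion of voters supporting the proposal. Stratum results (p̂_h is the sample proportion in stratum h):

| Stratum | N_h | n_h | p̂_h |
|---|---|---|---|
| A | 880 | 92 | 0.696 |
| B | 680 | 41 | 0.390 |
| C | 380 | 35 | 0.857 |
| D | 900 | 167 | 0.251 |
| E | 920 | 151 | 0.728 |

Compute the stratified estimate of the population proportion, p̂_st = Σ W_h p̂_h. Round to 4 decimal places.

p̂_st ≈ 0.5582

N = 3760; stratum weights W_h = N_h/N.
p̂_st = Σ W_h p̂_h = (880·0.696 + 680·0.390 + 380·0.857 + 900·0.251 + 920·0.728)/3760 = 0.55824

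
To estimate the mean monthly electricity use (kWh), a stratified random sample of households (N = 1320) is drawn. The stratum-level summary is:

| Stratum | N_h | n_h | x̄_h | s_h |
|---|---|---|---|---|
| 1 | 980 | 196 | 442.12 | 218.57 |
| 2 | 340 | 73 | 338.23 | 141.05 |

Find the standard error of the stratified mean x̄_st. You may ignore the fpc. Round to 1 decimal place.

SE(x̄_st) ≈ 12.3

V̂(x̄_st) = Σ W_h² s_h²/n_h, with W_h = N_h/N and N = 1320:
  stratum 1: (980/1320)²·218.57²/196 = 134.347
  stratum 2: (340/1320)²·141.05²/73 = 18.0815
V̂(x̄_st) = 152.429
SE(x̄_st) = √152.429 = 12.3462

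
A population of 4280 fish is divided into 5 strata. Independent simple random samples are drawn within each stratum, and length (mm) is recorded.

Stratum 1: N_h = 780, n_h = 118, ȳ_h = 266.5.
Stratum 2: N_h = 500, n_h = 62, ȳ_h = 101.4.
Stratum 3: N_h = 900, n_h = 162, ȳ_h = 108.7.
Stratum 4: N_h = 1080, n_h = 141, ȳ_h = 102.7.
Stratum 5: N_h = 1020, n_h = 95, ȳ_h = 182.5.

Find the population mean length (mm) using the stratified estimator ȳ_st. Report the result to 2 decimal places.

N = Σ N_h = 4280. Stratum weights W_h = N_h/N.
ȳ_st = (780·266.5 + 500·101.4 + 900·108.7 + 1080·102.7 + 1020·182.5) / 4280 = 152.6790

ȳ_st ≈ 152.68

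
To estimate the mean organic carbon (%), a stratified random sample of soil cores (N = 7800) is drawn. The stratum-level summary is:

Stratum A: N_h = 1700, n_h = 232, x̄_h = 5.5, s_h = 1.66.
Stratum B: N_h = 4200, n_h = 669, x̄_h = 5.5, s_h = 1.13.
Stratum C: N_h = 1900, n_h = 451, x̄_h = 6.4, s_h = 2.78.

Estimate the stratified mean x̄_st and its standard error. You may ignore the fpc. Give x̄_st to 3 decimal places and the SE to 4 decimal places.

x̄_st = Σ W_h x̄_h = (1700·5.5 + 4200·5.5 + 1900·6.4)/7800 = 5.71923
V̂(x̄_st) = Σ W_h² s_h²/n_h, with W_h = N_h/N and N = 7800:
  stratum A: (1700/7800)²·1.66²/232 = 0.000564205
  stratum B: (4200/7800)²·1.13²/669 = 0.000553401
  stratum C: (1900/7800)²·2.78²/451 = 0.00101679
V̂(x̄_st) = 0.0021344
SE(x̄_st) = √0.0021344 = 0.0461995

x̄_st ≈ 5.719, SE ≈ 0.0462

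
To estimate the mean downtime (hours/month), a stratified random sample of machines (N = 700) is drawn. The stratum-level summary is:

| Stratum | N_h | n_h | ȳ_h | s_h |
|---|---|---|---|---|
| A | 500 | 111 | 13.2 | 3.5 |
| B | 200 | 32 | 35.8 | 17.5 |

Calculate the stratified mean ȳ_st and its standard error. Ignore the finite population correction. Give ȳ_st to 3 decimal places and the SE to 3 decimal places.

ȳ_st ≈ 19.657, SE ≈ 0.915

ȳ_st = Σ W_h ȳ_h = (500·13.2 + 200·35.8)/700 = 19.65714
V̂(ȳ_st) = Σ W_h² s_h²/n_h, with W_h = N_h/N and N = 700:
  stratum A: (500/700)²·3.5²/111 = 0.0563063
  stratum B: (200/700)²·17.5²/32 = 0.78125
V̂(ȳ_st) = 0.837556
SE(ȳ_st) = √0.837556 = 0.915181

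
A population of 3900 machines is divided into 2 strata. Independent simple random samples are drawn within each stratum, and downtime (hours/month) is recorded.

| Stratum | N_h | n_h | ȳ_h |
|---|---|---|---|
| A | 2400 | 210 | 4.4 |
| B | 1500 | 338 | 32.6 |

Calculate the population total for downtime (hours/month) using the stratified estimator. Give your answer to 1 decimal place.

τ̂_st ≈ 59460.0

τ̂_st = Σ N_h ȳ_h = 2400·4.4 + 1500·32.6 = 59460.0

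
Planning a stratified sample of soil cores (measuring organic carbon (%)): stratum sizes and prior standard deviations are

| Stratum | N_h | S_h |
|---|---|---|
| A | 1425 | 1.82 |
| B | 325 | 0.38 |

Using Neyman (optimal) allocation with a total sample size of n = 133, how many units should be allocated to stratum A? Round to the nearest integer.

Neyman allocation: n_h = n · N_h S_h / Σ N_i S_i, with n = 133.
  stratum A: N_h·S_h = 1425·1.82 = 2593.50
  stratum B: N_h·S_h = 325·0.38 = 123.50
Σ N_h S_h = 2717.00
n for stratum A = 133·2593.50/2717.00 = 126.955 → 127

127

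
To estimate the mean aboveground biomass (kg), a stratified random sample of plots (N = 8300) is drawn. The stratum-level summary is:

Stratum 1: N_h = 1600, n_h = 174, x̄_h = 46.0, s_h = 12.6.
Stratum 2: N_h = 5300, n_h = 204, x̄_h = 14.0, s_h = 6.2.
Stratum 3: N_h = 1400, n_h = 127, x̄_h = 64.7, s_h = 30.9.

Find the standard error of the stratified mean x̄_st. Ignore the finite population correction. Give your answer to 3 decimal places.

V̂(x̄_st) = Σ W_h² s_h²/n_h, with W_h = N_h/N and N = 8300:
  stratum 1: (1600/8300)²·12.6²/174 = 0.0339059
  stratum 2: (5300/8300)²·6.2²/204 = 0.0768332
  stratum 3: (1400/8300)²·30.9²/127 = 0.213901
V̂(x̄_st) = 0.32464
SE(x̄_st) = √0.32464 = 0.569772

SE(x̄_st) ≈ 0.570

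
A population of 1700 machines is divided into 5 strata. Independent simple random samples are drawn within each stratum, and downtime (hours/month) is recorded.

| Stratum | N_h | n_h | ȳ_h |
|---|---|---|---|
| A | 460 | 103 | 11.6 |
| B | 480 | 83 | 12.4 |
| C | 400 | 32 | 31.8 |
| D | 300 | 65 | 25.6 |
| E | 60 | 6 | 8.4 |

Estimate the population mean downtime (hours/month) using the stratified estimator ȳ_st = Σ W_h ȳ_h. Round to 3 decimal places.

ȳ_st ≈ 18.936

N = Σ N_h = 1700. Stratum weights W_h = N_h/N.
ȳ_st = (460·11.6 + 480·12.4 + 400·31.8 + 300·25.6 + 60·8.4) / 1700 = 18.93647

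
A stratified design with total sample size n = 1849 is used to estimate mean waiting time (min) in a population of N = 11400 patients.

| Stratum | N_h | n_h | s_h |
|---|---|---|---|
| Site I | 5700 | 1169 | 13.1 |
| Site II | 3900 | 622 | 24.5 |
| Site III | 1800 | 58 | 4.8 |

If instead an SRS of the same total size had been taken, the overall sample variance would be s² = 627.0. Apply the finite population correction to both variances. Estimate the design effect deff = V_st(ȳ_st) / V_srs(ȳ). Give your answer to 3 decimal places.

deff ≈ 0.471

V̂(ȳ_st) = Σ W_h² (1 − n_h/N_h) s_h²/n_h, with W_h = N_h/N and N = 11400:
  stratum Site I: (5700/11400)²·(1 − 1169/5700)·13.1²/1169 = 0.0291734
  stratum Site II: (3900/11400)²·(1 − 622/3900)·24.5²/622 = 0.0949305
  stratum Site III: (1800/11400)²·(1 − 58/1800)·4.8²/58 = 0.00958441
V_st = 0.133688
V_srs = (1 − 1849/11400)·627.0/1849 = 0.284102
deff = V_st / V_srs = 0.133688/0.284102 = 0.4706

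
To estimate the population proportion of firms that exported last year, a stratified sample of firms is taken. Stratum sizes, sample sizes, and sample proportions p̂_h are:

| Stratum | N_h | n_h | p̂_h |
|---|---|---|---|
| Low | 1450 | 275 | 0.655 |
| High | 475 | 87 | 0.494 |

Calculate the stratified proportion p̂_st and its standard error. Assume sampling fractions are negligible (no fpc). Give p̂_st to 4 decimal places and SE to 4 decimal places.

N = 1925; stratum weights W_h = N_h/N.
p̂_st = Σ W_h p̂_h = (1450·0.655 + 475·0.494)/1925 = 0.61527
V̂(p̂_st) = Σ W_h² p̂_h(1−p̂_h)/(n_h−1):
  stratum Low: (1450/1925)²·0.655·0.345/274 = 0.000467934
  stratum High: (475/1925)²·0.494·0.506/86 = 0.000176972
V̂(p̂_st) = 0.000644906; SE = √V̂ = 0.025395

p̂_st ≈ 0.6153, SE ≈ 0.0254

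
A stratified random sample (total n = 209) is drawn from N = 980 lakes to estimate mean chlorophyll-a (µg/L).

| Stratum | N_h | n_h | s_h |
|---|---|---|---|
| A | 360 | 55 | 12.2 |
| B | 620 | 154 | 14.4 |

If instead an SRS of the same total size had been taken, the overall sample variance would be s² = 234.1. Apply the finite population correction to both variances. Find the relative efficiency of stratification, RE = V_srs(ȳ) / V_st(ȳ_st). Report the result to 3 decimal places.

V̂(ȳ_st) = Σ W_h² (1 − n_h/N_h) s_h²/n_h, with W_h = N_h/N and N = 980:
  stratum A: (360/980)²·(1 − 55/360)·12.2²/55 = 0.309391
  stratum B: (620/980)²·(1 − 154/620)·14.4²/154 = 0.40507
V_st = 0.71446
V_srs = (1 − 209/980)·234.1/209 = 0.881218
Relative efficiency = V_srs / V_st = 0.881218/0.71446 = 1.2334

RE ≈ 1.233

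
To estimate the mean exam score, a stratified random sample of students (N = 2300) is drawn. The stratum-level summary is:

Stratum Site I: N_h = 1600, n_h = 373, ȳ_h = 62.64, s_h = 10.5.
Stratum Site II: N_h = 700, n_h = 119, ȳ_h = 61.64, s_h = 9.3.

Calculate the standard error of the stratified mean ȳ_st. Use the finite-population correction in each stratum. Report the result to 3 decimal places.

SE(ȳ_st) ≈ 0.407

V̂(ȳ_st) = Σ W_h² (1 − n_h/N_h) s_h²/n_h, with W_h = N_h/N and N = 2300:
  stratum Site I: (1600/2300)²·(1 − 373/1600)·10.5²/373 = 0.109693
  stratum Site II: (700/2300)²·(1 − 119/700)·9.3²/119 = 0.0558776
V̂(ȳ_st) = 0.16557
SE(ȳ_st) = √0.16557 = 0.406904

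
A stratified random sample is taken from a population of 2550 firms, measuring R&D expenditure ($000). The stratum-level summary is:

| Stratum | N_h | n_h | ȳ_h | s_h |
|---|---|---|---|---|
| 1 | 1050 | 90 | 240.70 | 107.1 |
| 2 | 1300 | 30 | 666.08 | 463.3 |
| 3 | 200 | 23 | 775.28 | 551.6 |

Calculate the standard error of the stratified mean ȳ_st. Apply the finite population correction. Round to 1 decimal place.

V̂(ȳ_st) = Σ W_h² (1 − n_h/N_h) s_h²/n_h, with W_h = N_h/N and N = 2550:
  stratum 1: (1050/2550)²·(1 − 90/1050)·107.1²/90 = 19.7568
  stratum 2: (1300/2550)²·(1 − 30/1300)·463.3²/30 = 1816.64
  stratum 3: (200/2550)²·(1 − 23/200)·551.6²/23 = 72.0184
V̂(ȳ_st) = 1908.42
SE(ȳ_st) = √1908.42 = 43.6855

SE(ȳ_st) ≈ 43.7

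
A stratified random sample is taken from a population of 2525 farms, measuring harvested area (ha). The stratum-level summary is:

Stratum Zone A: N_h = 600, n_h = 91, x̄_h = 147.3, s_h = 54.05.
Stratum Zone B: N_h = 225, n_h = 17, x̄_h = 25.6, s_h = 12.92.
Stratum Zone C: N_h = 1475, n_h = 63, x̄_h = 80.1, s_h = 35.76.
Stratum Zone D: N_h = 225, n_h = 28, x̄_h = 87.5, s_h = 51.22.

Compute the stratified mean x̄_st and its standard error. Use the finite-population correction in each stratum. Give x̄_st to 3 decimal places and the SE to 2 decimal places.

x̄_st ≈ 91.871, SE ≈ 2.98

x̄_st = Σ W_h x̄_h = (600·147.3 + 225·25.6 + 1475·80.1 + 225·87.5)/2525 = 91.87129
V̂(x̄_st) = Σ W_h² (1 − n_h/N_h) s_h²/n_h, with W_h = N_h/N and N = 2525:
  stratum Zone A: (600/2525)²·(1 − 91/600)·54.05²/91 = 1.53779
  stratum Zone B: (225/2525)²·(1 − 17/225)·12.92²/17 = 0.0720774
  stratum Zone C: (1475/2525)²·(1 − 63/1475)·35.76²/63 = 6.63069
  stratum Zone D: (225/2525)²·(1 − 28/225)·51.22²/28 = 0.651399
V̂(x̄_st) = 8.89195
SE(x̄_st) = √8.89195 = 2.98194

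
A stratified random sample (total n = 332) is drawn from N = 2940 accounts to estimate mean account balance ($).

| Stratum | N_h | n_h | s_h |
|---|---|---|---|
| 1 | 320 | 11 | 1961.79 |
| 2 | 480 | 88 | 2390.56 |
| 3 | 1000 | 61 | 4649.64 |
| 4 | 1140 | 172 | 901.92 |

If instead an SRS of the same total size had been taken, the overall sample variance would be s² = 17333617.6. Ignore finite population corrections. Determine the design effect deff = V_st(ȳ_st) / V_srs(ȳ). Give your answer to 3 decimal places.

V̂(ȳ_st) = Σ W_h² s_h²/n_h, with W_h = N_h/N and N = 2940:
  stratum 1: (320/2940)²·1961.79²/11 = 4144.93
  stratum 2: (480/2940)²·2390.56²/88 = 1731.03
  stratum 3: (1000/2940)²·4649.64²/61 = 41002.9
  stratum 4: (1140/2940)²·901.92²/172 = 711.087
V_st = 47589.9
V_srs = s²/n = 17333617.6/332 = 52209.7
deff = V_st / V_srs = 47589.9/52209.7 = 0.9115

deff ≈ 0.912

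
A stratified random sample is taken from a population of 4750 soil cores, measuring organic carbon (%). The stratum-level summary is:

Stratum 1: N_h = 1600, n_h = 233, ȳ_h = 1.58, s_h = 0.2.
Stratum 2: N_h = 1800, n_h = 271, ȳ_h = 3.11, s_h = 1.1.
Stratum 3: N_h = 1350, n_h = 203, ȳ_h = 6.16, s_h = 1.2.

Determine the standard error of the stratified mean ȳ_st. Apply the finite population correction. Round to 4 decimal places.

SE(ȳ_st) ≈ 0.0324

V̂(ȳ_st) = Σ W_h² (1 − n_h/N_h) s_h²/n_h, with W_h = N_h/N and N = 4750:
  stratum 1: (1600/4750)²·(1 − 233/1600)·0.2²/233 = 1.6642e-05
  stratum 2: (1800/4750)²·(1 − 271/1800)·1.1²/271 = 0.000544639
  stratum 3: (1350/4750)²·(1 − 203/1350)·1.2²/203 = 0.000486829
V̂(ȳ_st) = 0.00104811
SE(ȳ_st) = √0.00104811 = 0.0323745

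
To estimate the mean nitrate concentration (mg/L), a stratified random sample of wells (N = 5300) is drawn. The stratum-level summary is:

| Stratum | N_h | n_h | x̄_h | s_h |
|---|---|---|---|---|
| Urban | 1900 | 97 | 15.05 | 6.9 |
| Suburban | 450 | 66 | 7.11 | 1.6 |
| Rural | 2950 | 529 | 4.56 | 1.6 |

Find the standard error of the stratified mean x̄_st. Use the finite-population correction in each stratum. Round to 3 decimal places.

V̂(x̄_st) = Σ W_h² (1 − n_h/N_h) s_h²/n_h, with W_h = N_h/N and N = 5300:
  stratum Urban: (1900/5300)²·(1 − 97/1900)·6.9²/97 = 0.0598583
  stratum Suburban: (450/5300)²·(1 − 66/450)·1.6²/66 = 0.00023861
  stratum Rural: (2950/5300)²·(1 − 529/2950)·1.6²/529 = 0.00123041
V̂(x̄_st) = 0.0613273
SE(x̄_st) = √0.0613273 = 0.247643

SE(x̄_st) ≈ 0.248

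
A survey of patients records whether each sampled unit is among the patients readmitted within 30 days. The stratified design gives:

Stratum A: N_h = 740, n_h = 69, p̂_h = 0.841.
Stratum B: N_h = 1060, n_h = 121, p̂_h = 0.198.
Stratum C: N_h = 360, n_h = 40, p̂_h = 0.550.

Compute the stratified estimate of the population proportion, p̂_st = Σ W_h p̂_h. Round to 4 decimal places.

p̂_st ≈ 0.4770

N = 2160; stratum weights W_h = N_h/N.
p̂_st = Σ W_h p̂_h = (740·0.841 + 1060·0.198 + 360·0.550)/2160 = 0.47695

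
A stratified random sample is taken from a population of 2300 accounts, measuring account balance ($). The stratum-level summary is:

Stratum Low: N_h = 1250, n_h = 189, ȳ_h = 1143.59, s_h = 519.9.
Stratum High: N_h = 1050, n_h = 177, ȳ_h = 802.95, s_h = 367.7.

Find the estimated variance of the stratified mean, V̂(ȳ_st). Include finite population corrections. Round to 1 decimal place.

V̂(ȳ_st) ≈ 490.9

V̂(ȳ_st) = Σ W_h² (1 − n_h/N_h) s_h²/n_h, with W_h = N_h/N and N = 2300:
  stratum Low: (1250/2300)²·(1 − 189/1250)·519.9²/189 = 358.548
  stratum High: (1050/2300)²·(1 − 177/1050)·367.7²/177 = 132.362
V̂(ȳ_st) = 490.91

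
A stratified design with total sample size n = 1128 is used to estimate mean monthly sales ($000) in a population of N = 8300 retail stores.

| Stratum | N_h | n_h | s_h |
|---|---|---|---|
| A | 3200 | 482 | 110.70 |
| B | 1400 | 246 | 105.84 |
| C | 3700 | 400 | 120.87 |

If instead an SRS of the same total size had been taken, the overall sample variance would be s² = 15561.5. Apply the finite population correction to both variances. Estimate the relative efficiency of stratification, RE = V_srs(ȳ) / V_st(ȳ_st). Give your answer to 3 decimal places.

V̂(ȳ_st) = Σ W_h² (1 − n_h/N_h) s_h²/n_h, with W_h = N_h/N and N = 8300:
  stratum A: (3200/8300)²·(1 − 482/3200)·110.70²/482 = 3.2099
  stratum B: (1400/8300)²·(1 − 246/1400)·105.84²/246 = 1.06793
  stratum C: (3700/8300)²·(1 − 400/3700)·120.87²/400 = 6.47346
V_st = 10.7513
V_srs = (1 − 1128/8300)·15561.5/1128 = 11.9208
Relative efficiency = V_srs / V_st = 11.9208/10.7513 = 1.1088

RE ≈ 1.109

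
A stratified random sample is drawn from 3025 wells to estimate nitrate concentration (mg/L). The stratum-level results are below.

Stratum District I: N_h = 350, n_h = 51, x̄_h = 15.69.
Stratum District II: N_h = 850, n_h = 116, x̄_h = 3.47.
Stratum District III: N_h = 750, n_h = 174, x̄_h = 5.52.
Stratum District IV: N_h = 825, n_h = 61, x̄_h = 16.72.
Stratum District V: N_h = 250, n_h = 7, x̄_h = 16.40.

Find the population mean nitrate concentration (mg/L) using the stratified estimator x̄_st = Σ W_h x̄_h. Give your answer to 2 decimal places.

x̄_st ≈ 10.07

N = Σ N_h = 3025. Stratum weights W_h = N_h/N.
x̄_st = (350·15.69 + 850·3.47 + 750·5.52 + 825·16.72 + 250·16.40) / 3025 = 10.0744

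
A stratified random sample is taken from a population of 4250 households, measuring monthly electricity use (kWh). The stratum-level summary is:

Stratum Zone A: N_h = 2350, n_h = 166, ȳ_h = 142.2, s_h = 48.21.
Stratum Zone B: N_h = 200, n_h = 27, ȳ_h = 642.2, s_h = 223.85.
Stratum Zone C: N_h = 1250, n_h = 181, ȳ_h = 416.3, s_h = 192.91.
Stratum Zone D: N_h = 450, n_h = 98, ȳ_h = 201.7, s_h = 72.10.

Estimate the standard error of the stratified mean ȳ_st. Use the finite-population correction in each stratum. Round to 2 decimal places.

SE(ȳ_st) ≈ 4.82

V̂(ȳ_st) = Σ W_h² (1 − n_h/N_h) s_h²/n_h, with W_h = N_h/N and N = 4250:
  stratum Zone A: (2350/4250)²·(1 − 166/2350)·48.21²/166 = 3.9784
  stratum Zone B: (200/4250)²·(1 − 27/200)·223.85²/27 = 3.55507
  stratum Zone C: (1250/4250)²·(1 − 181/1250)·192.91²/181 = 15.2104
  stratum Zone D: (450/4250)²·(1 − 98/450)·72.10²/98 = 0.465181
V̂(ȳ_st) = 23.2091
SE(ȳ_st) = √23.2091 = 4.81758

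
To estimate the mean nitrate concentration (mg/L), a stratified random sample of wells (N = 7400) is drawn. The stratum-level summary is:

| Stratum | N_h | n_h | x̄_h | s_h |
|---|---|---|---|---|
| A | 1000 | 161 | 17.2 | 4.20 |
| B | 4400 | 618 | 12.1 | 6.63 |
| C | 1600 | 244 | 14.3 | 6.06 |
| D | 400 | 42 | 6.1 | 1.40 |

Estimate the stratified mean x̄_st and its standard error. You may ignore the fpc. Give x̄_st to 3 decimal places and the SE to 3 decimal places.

x̄_st = Σ W_h x̄_h = (1000·17.2 + 4400·12.1 + 1600·14.3 + 400·6.1)/7400 = 12.94054
V̂(x̄_st) = Σ W_h² s_h²/n_h, with W_h = N_h/N and N = 7400:
  stratum A: (1000/7400)²·4.20²/161 = 0.00200083
  stratum B: (4400/7400)²·6.63²/618 = 0.0251467
  stratum C: (1600/7400)²·6.06²/244 = 0.0070361
  stratum D: (400/7400)²·1.40²/42 = 0.000136353
V̂(x̄_st) = 0.0343199
SE(x̄_st) = √0.0343199 = 0.185256

x̄_st ≈ 12.941, SE ≈ 0.185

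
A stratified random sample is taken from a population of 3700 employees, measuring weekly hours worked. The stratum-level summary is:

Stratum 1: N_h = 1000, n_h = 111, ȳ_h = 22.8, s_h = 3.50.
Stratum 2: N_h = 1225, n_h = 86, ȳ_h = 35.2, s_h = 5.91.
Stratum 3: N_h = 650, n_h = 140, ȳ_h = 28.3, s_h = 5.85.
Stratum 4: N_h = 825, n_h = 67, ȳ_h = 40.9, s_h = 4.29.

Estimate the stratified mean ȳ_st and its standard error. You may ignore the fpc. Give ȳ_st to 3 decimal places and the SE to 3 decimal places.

ȳ_st ≈ 31.907, SE ≈ 0.272

ȳ_st = Σ W_h ȳ_h = (1000·22.8 + 1225·35.2 + 650·28.3 + 825·40.9)/3700 = 31.90743
V̂(ȳ_st) = Σ W_h² s_h²/n_h, with W_h = N_h/N and N = 3700:
  stratum 1: (1000/3700)²·3.50²/111 = 0.00806138
  stratum 2: (1225/3700)²·5.91²/86 = 0.044519
  stratum 3: (650/3700)²·5.85²/140 = 0.00754409
  stratum 4: (825/3700)²·4.29²/67 = 0.0136567
V̂(ȳ_st) = 0.0737811
SE(ȳ_st) = √0.0737811 = 0.271627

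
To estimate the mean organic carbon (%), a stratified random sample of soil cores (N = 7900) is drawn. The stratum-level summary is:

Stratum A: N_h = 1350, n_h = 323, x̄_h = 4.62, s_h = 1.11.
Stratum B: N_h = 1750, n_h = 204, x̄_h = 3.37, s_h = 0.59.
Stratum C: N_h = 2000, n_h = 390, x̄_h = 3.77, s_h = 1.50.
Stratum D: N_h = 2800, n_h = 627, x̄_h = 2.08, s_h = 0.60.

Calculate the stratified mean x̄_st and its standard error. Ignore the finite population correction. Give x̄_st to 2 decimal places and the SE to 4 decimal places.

x̄_st = Σ W_h x̄_h = (1350·4.62 + 1750·3.37 + 2000·3.77 + 2800·2.08)/7900 = 3.22766
V̂(x̄_st) = Σ W_h² s_h²/n_h, with W_h = N_h/N and N = 7900:
  stratum A: (1350/7900)²·1.11²/323 = 0.000111393
  stratum B: (1750/7900)²·0.59²/204 = 8.37328e-05
  stratum C: (2000/7900)²·1.50²/390 = 0.000369763
  stratum D: (2800/7900)²·0.60²/627 = 7.21268e-05
V̂(x̄_st) = 0.000637016
SE(x̄_st) = √0.000637016 = 0.0252392

x̄_st ≈ 3.23, SE ≈ 0.0252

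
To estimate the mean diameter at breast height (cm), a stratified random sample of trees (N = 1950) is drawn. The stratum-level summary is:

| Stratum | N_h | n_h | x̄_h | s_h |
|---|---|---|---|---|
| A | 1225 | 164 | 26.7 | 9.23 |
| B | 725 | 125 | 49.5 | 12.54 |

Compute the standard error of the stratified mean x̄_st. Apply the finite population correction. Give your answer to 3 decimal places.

V̂(x̄_st) = Σ W_h² (1 − n_h/N_h) s_h²/n_h, with W_h = N_h/N and N = 1950:
  stratum A: (1225/1950)²·(1 − 164/1225)·9.23²/164 = 0.177559
  stratum B: (725/1950)²·(1 − 125/725)·12.54²/125 = 0.143915
V̂(x̄_st) = 0.321473
SE(x̄_st) = √0.321473 = 0.566986

SE(x̄_st) ≈ 0.567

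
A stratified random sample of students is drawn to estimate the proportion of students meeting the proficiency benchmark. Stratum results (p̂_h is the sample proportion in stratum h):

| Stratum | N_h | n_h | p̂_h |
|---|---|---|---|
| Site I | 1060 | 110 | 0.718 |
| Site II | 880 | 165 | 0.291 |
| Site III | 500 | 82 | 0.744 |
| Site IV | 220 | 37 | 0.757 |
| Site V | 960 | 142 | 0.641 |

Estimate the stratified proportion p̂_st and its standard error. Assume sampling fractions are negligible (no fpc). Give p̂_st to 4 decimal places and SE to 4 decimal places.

N = 3620; stratum weights W_h = N_h/N.
p̂_st = Σ W_h p̂_h = (1060·0.718 + 880·0.291 + 500·0.744 + 220·0.757 + 960·0.641)/3620 = 0.59974
V̂(p̂_st) = Σ W_h² p̂_h(1−p̂_h)/(n_h−1):
  stratum Site I: (1060/3620)²·0.718·0.282/109 = 0.000159273
  stratum Site II: (880/3620)²·0.291·0.709/164 = 7.43436e-05
  stratum Site III: (500/3620)²·0.744·0.256/81 = 4.48591e-05
  stratum Site IV: (220/3620)²·0.757·0.243/36 = 1.88724e-05
  stratum Site V: (960/3620)²·0.641·0.359/141 = 0.000114778
V̂(p̂_st) = 0.000412126; SE = √V̂ = 0.0203009

p̂_st ≈ 0.5997, SE ≈ 0.0203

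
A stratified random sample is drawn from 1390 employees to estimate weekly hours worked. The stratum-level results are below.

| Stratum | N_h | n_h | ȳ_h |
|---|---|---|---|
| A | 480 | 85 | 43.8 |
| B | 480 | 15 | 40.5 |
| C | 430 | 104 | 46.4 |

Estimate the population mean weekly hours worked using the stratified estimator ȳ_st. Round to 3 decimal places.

N = Σ N_h = 1390. Stratum weights W_h = N_h/N.
ȳ_st = (480·43.8 + 480·40.5 + 430·46.4) / 1390 = 43.46475

ȳ_st ≈ 43.465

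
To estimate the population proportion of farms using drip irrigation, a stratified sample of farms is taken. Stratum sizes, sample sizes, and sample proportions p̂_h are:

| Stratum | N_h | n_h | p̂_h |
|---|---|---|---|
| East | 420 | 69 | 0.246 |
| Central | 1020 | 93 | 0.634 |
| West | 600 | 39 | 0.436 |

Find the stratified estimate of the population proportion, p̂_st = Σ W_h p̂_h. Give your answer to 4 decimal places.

p̂_st ≈ 0.4959

N = 2040; stratum weights W_h = N_h/N.
p̂_st = Σ W_h p̂_h = (420·0.246 + 1020·0.634 + 600·0.436)/2040 = 0.49588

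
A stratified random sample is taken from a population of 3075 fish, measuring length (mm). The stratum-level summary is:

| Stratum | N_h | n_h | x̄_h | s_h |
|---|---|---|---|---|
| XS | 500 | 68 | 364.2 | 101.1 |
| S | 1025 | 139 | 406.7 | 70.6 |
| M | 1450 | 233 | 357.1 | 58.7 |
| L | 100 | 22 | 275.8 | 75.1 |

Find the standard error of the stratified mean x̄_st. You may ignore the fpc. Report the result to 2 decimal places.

SE(x̄_st) ≈ 3.39

V̂(x̄_st) = Σ W_h² s_h²/n_h, with W_h = N_h/N and N = 3075:
  stratum XS: (500/3075)²·101.1²/68 = 3.97414
  stratum S: (1025/3075)²·70.6²/139 = 3.9843
  stratum M: (1450/3075)²·58.7²/233 = 3.28826
  stratum L: (100/3075)²·75.1²/22 = 0.271123
V̂(x̄_st) = 11.5178
SE(x̄_st) = √11.5178 = 3.39379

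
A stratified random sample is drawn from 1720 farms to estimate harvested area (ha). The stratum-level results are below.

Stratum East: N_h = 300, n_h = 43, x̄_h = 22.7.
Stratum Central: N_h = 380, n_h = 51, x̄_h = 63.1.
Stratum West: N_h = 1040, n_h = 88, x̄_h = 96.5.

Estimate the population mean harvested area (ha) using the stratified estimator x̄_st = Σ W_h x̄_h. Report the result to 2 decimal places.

x̄_st ≈ 76.25

N = Σ N_h = 1720. Stratum weights W_h = N_h/N.
x̄_st = (300·22.7 + 380·63.1 + 1040·96.5) / 1720 = 76.2488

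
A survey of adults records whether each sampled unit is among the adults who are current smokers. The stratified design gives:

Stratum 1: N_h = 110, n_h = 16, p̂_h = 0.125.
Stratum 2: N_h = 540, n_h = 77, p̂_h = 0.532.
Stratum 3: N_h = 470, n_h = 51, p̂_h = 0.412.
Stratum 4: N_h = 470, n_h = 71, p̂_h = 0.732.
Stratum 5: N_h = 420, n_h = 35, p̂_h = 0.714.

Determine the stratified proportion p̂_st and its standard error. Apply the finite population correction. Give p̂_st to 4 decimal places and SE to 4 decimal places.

N = 2010; stratum weights W_h = N_h/N.
p̂_st = Σ W_h p̂_h = (110·0.125 + 540·0.532 + 470·0.412 + 470·0.732 + 420·0.714)/2010 = 0.56646
V̂(p̂_st) = Σ W_h² (1 − n_h/N_h) p̂_h(1−p̂_h)/(n_h−1):
  stratum 1: (110/2010)²·(1 − 16/110)·0.125·0.875/15 = 1.86619e-05
  stratum 2: (540/2010)²·(1 − 77/540)·0.532·0.468/76 = 0.000202734
  stratum 3: (470/2010)²·(1 − 51/470)·0.412·0.588/50 = 0.00023617
  stratum 4: (470/2010)²·(1 − 71/470)·0.732·0.268/70 = 0.000130085
  stratum 5: (420/2010)²·(1 − 35/420)·0.714·0.286/34 = 0.000240383
V̂(p̂_st) = 0.000828033; SE = √V̂ = 0.0287756

p̂_st ≈ 0.5665, SE ≈ 0.0288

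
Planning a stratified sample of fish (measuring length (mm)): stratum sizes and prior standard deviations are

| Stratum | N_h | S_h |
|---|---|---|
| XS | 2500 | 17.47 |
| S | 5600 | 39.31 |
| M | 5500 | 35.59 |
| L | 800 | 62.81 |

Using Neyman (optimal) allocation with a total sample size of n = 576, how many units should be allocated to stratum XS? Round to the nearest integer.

Neyman allocation: n_h = n · N_h S_h / Σ N_i S_i, with n = 576.
  stratum XS: N_h·S_h = 2500·17.47 = 43675.00
  stratum S: N_h·S_h = 5600·39.31 = 220136.00
  stratum M: N_h·S_h = 5500·35.59 = 195745.00
  stratum L: N_h·S_h = 800·62.81 = 50248.00
Σ N_h S_h = 509804.00
n for stratum XS = 576·43675.00/509804.00 = 49.346 → 49

49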